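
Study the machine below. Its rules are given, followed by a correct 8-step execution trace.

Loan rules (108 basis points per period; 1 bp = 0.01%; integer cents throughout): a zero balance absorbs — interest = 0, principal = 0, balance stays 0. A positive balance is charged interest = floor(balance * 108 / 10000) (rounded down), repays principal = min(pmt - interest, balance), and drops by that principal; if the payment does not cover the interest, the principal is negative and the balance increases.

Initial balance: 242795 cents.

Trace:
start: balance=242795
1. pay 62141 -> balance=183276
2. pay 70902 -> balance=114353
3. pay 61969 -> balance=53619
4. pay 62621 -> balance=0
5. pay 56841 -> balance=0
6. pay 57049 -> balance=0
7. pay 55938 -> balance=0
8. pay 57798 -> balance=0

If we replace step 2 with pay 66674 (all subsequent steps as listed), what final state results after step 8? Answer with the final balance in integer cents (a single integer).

(re-executing from step 2 with the substitution; state before step 2: balance=183276)
2. pay 66674 -> balance=118581
3. pay 61969 -> balance=57892
4. pay 62621 -> balance=0
5. pay 56841 -> balance=0
6. pay 57049 -> balance=0
7. pay 55938 -> balance=0
8. pay 57798 -> balance=0

0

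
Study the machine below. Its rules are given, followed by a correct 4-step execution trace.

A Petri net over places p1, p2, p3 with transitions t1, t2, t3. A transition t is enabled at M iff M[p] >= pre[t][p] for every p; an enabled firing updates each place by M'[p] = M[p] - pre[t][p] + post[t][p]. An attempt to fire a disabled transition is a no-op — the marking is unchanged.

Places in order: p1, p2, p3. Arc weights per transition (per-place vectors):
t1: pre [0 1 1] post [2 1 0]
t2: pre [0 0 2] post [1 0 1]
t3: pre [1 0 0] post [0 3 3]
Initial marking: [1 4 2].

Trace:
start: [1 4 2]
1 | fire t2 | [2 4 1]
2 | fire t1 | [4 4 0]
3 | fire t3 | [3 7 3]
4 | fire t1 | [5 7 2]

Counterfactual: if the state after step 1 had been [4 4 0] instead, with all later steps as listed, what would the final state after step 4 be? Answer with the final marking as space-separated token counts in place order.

5 7 2

state after step 1 := [4 4 0]
2 | fire t1 | [4 4 0]
3 | fire t3 | [3 7 3]
4 | fire t1 | [5 7 2]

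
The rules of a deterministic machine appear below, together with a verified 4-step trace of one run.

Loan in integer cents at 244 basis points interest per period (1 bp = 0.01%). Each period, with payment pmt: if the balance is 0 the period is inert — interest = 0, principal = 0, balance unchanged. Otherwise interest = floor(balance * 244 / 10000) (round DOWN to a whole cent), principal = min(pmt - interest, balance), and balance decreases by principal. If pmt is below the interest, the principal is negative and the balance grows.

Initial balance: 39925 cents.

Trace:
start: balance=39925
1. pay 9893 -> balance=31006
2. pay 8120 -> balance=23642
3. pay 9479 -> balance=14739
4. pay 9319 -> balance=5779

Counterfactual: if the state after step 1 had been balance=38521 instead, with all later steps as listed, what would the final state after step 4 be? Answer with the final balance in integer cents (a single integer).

13858

state after step 1 := balance=38521
2. pay 8120 -> balance=31340
3. pay 9479 -> balance=22625
4. pay 9319 -> balance=13858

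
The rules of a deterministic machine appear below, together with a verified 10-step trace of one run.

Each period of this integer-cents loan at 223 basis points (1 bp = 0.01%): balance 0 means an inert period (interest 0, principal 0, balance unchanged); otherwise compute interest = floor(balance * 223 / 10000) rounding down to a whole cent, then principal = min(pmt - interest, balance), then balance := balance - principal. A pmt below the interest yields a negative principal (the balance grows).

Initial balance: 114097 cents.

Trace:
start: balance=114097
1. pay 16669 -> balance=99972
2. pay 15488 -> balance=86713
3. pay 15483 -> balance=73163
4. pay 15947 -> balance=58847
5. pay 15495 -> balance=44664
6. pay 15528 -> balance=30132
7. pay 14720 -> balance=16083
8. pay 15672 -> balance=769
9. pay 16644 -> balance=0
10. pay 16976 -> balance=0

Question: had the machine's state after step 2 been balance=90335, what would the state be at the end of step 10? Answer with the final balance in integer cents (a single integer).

state after step 2 := balance=90335
3. pay 15483 -> balance=76866
4. pay 15947 -> balance=62633
5. pay 15495 -> balance=48534
6. pay 15528 -> balance=34088
7. pay 14720 -> balance=20128
8. pay 15672 -> balance=4904
9. pay 16644 -> balance=0
10. pay 16976 -> balance=0

0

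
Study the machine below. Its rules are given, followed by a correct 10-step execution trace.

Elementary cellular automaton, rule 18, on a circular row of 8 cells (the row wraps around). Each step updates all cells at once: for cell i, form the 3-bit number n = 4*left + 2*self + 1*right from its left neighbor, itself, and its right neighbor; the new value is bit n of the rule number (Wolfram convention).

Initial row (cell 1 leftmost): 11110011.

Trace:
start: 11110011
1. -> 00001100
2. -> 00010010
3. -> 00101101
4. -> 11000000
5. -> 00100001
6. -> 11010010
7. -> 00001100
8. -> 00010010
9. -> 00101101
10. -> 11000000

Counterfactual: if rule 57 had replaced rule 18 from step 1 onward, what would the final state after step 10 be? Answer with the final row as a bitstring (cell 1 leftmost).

(re-executing steps 1..10 under rule 57; state before step 1: 11110011)
1. -> 00001010
2. -> 11100101
3. -> 00010011
4. -> 11001010
5. -> 10100101
6. -> 01010011
7. -> 10101010
8. -> 01010101
9. -> 10101010
10. -> 01010101

01010101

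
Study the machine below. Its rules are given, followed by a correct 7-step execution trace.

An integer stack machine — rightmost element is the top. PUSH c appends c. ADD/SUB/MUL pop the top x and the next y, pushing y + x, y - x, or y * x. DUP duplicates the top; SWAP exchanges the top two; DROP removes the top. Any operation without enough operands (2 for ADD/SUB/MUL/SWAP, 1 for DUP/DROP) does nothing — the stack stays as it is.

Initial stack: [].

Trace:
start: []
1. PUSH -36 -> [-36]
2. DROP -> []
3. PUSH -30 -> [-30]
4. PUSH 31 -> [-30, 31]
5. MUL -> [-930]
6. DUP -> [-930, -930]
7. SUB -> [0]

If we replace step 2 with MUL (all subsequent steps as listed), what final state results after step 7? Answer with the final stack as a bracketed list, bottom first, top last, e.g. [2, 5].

[-36, 0]

(re-executing from step 2 with the substitution; state before step 2: [-36])
2. MUL -> [-36]
3. PUSH -30 -> [-36, -30]
4. PUSH 31 -> [-36, -30, 31]
5. MUL -> [-36, -930]
6. DUP -> [-36, -930, -930]
7. SUB -> [-36, 0]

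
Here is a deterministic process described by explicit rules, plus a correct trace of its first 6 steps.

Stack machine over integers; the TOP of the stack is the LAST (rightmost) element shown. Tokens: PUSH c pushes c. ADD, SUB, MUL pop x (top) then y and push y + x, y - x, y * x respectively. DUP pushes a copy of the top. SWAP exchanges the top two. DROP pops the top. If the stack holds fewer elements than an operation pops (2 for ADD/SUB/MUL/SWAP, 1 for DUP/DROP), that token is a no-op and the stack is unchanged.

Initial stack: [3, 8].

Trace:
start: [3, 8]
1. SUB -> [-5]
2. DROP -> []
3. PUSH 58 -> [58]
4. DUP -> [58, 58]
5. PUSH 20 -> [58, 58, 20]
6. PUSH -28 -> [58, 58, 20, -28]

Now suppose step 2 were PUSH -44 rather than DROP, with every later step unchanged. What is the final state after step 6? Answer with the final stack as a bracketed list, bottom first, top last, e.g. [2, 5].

(re-executing from step 2 with the substitution; state before step 2: [-5])
2. PUSH -44 -> [-5, -44]
3. PUSH 58 -> [-5, -44, 58]
4. DUP -> [-5, -44, 58, 58]
5. PUSH 20 -> [-5, -44, 58, 58, 20]
6. PUSH -28 -> [-5, -44, 58, 58, 20, -28]

[-5, -44, 58, 58, 20, -28]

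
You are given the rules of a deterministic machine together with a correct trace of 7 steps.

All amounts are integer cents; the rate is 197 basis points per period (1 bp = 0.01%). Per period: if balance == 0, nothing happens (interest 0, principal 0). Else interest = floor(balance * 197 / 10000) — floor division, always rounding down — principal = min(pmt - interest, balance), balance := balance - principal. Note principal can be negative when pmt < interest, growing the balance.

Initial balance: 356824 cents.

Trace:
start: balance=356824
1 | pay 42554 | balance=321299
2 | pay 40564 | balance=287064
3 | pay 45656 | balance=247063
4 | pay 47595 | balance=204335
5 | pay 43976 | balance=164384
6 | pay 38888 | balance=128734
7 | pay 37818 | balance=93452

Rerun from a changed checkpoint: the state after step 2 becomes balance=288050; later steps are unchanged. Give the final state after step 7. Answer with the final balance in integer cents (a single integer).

state after step 2 := balance=288050
3 | pay 45656 | balance=248068
4 | pay 47595 | balance=205359
5 | pay 43976 | balance=165428
6 | pay 38888 | balance=129798
7 | pay 37818 | balance=94537

94537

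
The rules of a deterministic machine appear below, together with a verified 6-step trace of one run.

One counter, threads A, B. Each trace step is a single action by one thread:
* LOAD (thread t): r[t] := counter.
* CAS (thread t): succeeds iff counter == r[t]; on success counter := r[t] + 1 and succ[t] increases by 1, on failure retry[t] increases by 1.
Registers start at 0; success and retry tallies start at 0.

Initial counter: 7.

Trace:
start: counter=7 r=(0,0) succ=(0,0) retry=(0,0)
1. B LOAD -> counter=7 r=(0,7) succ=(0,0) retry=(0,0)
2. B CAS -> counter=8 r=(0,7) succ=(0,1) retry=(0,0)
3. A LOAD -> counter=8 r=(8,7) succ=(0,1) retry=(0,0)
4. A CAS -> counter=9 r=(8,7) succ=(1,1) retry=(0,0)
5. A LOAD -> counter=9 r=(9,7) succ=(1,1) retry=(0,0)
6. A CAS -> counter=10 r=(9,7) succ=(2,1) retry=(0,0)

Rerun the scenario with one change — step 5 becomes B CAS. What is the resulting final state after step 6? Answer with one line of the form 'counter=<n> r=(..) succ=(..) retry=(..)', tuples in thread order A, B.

(re-executing from step 5 with the substitution; state before step 5: counter=9 r=(8,7) succ=(1,1) retry=(0,0))
5. B CAS -> counter=9 r=(8,7) succ=(1,1) retry=(0,1)
6. A CAS -> counter=9 r=(8,7) succ=(1,1) retry=(1,1)

counter=9 r=(8,7) succ=(1,1) retry=(1,1)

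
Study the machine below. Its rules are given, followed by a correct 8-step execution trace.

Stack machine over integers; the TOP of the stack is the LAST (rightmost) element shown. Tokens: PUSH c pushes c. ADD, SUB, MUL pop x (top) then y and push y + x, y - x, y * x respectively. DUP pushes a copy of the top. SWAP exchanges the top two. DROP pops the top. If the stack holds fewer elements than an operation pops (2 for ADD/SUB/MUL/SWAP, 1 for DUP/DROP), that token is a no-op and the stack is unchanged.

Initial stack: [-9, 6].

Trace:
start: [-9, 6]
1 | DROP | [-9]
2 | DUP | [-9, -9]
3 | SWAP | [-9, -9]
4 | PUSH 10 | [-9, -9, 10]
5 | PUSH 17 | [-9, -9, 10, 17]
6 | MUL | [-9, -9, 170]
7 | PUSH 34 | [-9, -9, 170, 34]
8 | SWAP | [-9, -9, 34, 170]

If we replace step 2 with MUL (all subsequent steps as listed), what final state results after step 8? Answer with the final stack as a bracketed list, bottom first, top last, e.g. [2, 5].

(re-executing from step 2 with the substitution; state before step 2: [-9])
2 | MUL | [-9]
3 | SWAP | [-9]
4 | PUSH 10 | [-9, 10]
5 | PUSH 17 | [-9, 10, 17]
6 | MUL | [-9, 170]
7 | PUSH 34 | [-9, 170, 34]
8 | SWAP | [-9, 34, 170]

[-9, 34, 170]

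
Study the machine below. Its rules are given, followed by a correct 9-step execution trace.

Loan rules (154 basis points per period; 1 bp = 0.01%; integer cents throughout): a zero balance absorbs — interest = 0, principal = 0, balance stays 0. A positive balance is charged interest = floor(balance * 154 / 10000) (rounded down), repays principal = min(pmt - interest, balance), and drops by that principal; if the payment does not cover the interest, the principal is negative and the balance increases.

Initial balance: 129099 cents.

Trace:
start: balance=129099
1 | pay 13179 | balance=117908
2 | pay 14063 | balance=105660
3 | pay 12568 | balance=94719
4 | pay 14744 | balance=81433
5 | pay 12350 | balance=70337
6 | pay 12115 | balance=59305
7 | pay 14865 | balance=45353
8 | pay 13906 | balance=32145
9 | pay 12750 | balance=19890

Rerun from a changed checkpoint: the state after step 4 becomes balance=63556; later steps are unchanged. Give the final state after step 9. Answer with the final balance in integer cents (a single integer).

592

state after step 4 := balance=63556
5 | pay 12350 | balance=52184
6 | pay 12115 | balance=40872
7 | pay 14865 | balance=26636
8 | pay 13906 | balance=13140
9 | pay 12750 | balance=592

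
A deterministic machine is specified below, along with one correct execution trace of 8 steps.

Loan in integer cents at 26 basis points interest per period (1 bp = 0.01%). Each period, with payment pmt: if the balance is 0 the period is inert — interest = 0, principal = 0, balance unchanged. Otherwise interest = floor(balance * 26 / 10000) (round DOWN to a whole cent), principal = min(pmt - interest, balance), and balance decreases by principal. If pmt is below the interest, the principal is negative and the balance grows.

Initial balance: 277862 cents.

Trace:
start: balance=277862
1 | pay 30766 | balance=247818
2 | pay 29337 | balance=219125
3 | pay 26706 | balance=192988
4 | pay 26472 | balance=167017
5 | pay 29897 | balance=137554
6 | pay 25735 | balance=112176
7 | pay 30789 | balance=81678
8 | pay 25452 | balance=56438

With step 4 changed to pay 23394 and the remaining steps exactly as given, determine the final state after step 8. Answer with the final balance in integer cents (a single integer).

59548

(re-executing from step 4 with the substitution; state before step 4: balance=192988)
4 | pay 23394 | balance=170095
5 | pay 29897 | balance=140640
6 | pay 25735 | balance=115270
7 | pay 30789 | balance=84780
8 | pay 25452 | balance=59548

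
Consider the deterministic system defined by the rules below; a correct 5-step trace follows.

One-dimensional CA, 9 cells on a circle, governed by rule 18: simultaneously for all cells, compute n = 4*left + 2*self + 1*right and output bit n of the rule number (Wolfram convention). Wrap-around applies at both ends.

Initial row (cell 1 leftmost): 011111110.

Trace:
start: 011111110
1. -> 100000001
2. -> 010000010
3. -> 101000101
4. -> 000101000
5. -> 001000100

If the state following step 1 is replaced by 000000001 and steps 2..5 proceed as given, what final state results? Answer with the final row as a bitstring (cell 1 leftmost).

state after step 1 := 000000001
2. -> 100000010
3. -> 010000100
4. -> 101001010
5. -> 000110000

000110000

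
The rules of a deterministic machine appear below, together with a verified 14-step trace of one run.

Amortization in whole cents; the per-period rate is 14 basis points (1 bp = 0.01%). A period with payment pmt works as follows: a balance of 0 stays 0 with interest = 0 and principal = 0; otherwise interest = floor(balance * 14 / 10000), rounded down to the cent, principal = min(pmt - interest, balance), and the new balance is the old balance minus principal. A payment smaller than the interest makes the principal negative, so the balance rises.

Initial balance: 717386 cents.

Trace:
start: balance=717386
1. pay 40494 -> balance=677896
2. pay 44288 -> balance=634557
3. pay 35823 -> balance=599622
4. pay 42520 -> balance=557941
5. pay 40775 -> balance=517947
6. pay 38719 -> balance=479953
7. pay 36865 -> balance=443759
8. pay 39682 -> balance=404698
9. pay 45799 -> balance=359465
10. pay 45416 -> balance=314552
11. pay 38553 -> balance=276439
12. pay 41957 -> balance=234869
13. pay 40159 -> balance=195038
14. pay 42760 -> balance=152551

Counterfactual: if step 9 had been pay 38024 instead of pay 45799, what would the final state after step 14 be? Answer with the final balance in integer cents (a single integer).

(re-executing from step 9 with the substitution; state before step 9: balance=404698)
9. pay 38024 -> balance=367240
10. pay 45416 -> balance=322338
11. pay 38553 -> balance=284236
12. pay 41957 -> balance=242676
13. pay 40159 -> balance=202856
14. pay 42760 -> balance=160379

160379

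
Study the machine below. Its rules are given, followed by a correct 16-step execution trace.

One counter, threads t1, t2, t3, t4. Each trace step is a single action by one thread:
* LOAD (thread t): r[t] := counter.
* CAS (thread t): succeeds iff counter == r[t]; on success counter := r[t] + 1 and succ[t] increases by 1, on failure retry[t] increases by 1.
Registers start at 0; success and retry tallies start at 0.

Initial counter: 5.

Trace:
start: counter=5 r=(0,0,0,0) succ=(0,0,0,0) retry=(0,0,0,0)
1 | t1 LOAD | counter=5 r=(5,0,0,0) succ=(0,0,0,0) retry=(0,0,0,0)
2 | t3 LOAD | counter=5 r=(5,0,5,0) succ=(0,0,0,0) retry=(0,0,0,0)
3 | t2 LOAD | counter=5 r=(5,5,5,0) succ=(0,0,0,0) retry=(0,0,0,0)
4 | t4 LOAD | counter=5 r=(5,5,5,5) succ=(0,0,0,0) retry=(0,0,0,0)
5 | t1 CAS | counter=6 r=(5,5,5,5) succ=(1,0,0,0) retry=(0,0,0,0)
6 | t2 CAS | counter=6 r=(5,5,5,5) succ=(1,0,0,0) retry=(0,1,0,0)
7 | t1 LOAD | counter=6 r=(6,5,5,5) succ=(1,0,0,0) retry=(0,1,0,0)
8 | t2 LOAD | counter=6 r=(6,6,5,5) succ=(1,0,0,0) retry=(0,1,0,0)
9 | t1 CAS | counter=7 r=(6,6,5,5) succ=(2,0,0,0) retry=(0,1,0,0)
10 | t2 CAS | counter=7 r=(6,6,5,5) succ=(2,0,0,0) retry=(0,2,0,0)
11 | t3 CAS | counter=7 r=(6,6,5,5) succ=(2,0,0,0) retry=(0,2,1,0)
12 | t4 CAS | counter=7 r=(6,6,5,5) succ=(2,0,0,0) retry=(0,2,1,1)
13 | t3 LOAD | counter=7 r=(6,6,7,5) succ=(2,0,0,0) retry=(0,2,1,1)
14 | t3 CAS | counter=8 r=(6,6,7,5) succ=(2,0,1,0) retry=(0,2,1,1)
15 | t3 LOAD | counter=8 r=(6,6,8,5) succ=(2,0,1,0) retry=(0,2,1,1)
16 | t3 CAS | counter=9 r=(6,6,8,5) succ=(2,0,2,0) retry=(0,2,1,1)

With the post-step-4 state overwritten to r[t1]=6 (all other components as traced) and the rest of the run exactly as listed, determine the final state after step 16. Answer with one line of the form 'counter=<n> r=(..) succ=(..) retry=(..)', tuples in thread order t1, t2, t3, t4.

counter=9 r=(6,6,8,5) succ=(1,1,2,0) retry=(1,1,1,1)

state after step 4 := counter=5 r=(6,5,5,5) succ=(0,0,0,0) retry=(0,0,0,0)
5 | t1 CAS | counter=5 r=(6,5,5,5) succ=(0,0,0,0) retry=(1,0,0,0)
6 | t2 CAS | counter=6 r=(6,5,5,5) succ=(0,1,0,0) retry=(1,0,0,0)
7 | t1 LOAD | counter=6 r=(6,5,5,5) succ=(0,1,0,0) retry=(1,0,0,0)
8 | t2 LOAD | counter=6 r=(6,6,5,5) succ=(0,1,0,0) retry=(1,0,0,0)
9 | t1 CAS | counter=7 r=(6,6,5,5) succ=(1,1,0,0) retry=(1,0,0,0)
10 | t2 CAS | counter=7 r=(6,6,5,5) succ=(1,1,0,0) retry=(1,1,0,0)
11 | t3 CAS | counter=7 r=(6,6,5,5) succ=(1,1,0,0) retry=(1,1,1,0)
12 | t4 CAS | counter=7 r=(6,6,5,5) succ=(1,1,0,0) retry=(1,1,1,1)
13 | t3 LOAD | counter=7 r=(6,6,7,5) succ=(1,1,0,0) retry=(1,1,1,1)
14 | t3 CAS | counter=8 r=(6,6,7,5) succ=(1,1,1,0) retry=(1,1,1,1)
15 | t3 LOAD | counter=8 r=(6,6,8,5) succ=(1,1,1,0) retry=(1,1,1,1)
16 | t3 CAS | counter=9 r=(6,6,8,5) succ=(1,1,2,0) retry=(1,1,1,1)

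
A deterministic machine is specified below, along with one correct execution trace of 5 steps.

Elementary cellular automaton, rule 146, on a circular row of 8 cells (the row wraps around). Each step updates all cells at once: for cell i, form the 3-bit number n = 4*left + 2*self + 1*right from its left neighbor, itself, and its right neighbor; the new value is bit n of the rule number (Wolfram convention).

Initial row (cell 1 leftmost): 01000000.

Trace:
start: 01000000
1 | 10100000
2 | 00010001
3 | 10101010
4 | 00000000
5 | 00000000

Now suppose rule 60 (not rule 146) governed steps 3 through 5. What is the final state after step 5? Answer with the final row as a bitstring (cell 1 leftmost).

11111111

(re-executing steps 3..5 under rule 60; state before step 3: 00010001)
3 | 10011001
4 | 01010101
5 | 11111111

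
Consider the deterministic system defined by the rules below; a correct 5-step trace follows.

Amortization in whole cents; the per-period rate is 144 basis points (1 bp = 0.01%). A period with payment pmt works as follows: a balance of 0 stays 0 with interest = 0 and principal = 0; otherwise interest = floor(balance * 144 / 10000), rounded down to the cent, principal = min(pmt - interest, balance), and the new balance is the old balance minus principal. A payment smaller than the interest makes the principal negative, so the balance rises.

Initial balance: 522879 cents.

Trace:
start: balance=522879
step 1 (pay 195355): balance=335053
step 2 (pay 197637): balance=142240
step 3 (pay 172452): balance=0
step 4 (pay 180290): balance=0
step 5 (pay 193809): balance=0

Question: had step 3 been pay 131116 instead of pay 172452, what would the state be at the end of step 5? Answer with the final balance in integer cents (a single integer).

0

(re-executing from step 3 with the substitution; state before step 3: balance=142240)
step 3 (pay 131116): balance=13172
step 4 (pay 180290): balance=0
step 5 (pay 193809): balance=0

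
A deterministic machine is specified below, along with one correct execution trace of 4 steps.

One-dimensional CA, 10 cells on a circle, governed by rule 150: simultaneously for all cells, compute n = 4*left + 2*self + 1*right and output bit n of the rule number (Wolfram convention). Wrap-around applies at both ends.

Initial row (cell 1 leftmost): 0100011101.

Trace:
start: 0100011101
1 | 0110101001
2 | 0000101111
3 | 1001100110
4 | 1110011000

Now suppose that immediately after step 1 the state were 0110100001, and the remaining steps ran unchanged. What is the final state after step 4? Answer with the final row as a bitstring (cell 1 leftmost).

1111110011

state after step 1 := 0110100001
2 | 0000110011
3 | 1001001100
4 | 1111110011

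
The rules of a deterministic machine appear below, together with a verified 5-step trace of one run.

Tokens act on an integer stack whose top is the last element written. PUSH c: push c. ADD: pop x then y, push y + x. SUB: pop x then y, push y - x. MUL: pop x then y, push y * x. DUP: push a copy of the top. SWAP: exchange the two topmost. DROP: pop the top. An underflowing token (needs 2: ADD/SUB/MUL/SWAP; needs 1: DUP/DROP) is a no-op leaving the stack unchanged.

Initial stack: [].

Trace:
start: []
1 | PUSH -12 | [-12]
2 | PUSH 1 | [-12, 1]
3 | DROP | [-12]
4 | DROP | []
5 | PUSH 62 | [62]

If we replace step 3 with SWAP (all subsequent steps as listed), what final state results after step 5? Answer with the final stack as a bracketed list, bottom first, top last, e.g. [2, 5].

(re-executing from step 3 with the substitution; state before step 3: [-12, 1])
3 | SWAP | [1, -12]
4 | DROP | [1]
5 | PUSH 62 | [1, 62]

[1, 62]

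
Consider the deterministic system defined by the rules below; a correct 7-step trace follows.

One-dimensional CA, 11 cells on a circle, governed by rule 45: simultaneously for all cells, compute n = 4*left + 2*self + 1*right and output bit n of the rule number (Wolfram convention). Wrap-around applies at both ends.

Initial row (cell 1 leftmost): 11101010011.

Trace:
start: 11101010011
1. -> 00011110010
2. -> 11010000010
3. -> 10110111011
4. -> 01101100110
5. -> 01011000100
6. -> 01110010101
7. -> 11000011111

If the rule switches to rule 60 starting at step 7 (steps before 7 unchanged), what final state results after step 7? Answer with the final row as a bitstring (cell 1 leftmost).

(re-executing step 7 under rule 60; state before step 7: 01110010101)
7. -> 11001011111

11001011111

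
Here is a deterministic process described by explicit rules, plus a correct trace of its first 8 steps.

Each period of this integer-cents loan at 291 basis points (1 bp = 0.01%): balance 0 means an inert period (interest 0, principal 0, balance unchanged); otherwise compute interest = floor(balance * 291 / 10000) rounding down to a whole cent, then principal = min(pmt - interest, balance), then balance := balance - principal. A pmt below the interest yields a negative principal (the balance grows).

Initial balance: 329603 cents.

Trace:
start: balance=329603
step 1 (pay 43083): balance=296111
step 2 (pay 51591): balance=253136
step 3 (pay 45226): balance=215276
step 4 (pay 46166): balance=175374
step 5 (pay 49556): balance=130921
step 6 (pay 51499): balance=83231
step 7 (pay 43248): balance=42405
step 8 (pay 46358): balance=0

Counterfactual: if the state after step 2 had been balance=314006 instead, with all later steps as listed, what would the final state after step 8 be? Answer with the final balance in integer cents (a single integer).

state after step 2 := balance=314006
step 3 (pay 45226): balance=277917
step 4 (pay 46166): balance=239838
step 5 (pay 49556): balance=197261
step 6 (pay 51499): balance=151502
step 7 (pay 43248): balance=112662
step 8 (pay 46358): balance=69582

69582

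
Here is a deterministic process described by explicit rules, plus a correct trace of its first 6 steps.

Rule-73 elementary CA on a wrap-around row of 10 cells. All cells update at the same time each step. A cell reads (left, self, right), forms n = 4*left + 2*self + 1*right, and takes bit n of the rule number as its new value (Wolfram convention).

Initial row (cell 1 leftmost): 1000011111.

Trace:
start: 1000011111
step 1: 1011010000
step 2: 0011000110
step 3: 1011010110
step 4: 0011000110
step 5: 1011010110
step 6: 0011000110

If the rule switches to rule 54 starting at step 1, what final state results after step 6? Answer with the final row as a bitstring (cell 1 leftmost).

1111110000

(re-executing steps 1..6 under rule 54; state before step 1: 1000011111)
step 1: 0100100000
step 2: 1111110000
step 3: 0000001001
step 4: 1000011111
step 5: 0100100000
step 6: 1111110000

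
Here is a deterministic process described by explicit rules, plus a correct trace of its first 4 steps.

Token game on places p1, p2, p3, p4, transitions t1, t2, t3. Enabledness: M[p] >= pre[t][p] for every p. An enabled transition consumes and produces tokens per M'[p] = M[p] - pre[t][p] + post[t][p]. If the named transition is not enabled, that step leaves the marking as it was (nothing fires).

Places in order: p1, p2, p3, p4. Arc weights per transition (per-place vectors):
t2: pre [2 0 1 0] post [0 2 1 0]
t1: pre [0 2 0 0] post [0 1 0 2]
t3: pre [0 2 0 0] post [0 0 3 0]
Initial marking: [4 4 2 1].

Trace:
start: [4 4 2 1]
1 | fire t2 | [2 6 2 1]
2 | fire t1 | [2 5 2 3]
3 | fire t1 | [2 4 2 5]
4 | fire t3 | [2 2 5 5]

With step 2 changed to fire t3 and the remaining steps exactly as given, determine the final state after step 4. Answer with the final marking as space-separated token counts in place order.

(re-executing from step 2 with the substitution; state before step 2: [2 6 2 1])
2 | fire t3 | [2 4 5 1]
3 | fire t1 | [2 3 5 3]
4 | fire t3 | [2 1 8 3]

2 1 8 3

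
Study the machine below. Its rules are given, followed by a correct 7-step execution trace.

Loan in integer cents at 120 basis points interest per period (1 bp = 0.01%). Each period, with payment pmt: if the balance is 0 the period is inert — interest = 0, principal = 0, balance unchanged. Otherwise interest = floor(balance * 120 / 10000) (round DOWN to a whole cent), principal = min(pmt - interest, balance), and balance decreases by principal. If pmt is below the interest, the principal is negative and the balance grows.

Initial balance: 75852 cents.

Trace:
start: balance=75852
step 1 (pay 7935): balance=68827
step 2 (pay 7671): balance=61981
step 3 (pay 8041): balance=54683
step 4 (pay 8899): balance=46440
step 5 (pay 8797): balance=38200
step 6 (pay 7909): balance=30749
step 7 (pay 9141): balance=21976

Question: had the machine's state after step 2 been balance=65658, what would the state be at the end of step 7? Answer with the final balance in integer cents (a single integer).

25879

state after step 2 := balance=65658
step 3 (pay 8041): balance=58404
step 4 (pay 8899): balance=50205
step 5 (pay 8797): balance=42010
step 6 (pay 7909): balance=34605
step 7 (pay 9141): balance=25879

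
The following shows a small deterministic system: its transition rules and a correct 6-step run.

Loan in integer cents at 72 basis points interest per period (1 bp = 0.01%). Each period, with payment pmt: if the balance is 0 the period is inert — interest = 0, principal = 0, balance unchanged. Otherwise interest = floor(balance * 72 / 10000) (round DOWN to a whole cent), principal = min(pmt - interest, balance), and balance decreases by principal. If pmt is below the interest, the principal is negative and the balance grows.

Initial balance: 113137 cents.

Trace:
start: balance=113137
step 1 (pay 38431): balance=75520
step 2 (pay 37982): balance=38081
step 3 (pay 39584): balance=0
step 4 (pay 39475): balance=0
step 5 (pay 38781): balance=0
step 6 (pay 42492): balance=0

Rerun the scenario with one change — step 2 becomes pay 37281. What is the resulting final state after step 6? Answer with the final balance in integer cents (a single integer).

0

(re-executing from step 2 with the substitution; state before step 2: balance=75520)
step 2 (pay 37281): balance=38782
step 3 (pay 39584): balance=0
step 4 (pay 39475): balance=0
step 5 (pay 38781): balance=0
step 6 (pay 42492): balance=0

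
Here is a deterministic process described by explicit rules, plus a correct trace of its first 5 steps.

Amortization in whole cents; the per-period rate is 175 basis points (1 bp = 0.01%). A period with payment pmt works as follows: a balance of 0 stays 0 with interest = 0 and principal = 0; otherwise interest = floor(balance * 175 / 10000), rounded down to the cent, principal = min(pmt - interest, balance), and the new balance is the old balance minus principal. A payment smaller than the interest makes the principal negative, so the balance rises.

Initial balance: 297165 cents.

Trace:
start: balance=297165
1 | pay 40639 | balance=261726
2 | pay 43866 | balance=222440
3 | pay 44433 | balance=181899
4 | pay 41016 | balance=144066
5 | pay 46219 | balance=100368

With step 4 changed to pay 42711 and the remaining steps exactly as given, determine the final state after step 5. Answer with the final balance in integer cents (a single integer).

98643

(re-executing from step 4 with the substitution; state before step 4: balance=181899)
4 | pay 42711 | balance=142371
5 | pay 46219 | balance=98643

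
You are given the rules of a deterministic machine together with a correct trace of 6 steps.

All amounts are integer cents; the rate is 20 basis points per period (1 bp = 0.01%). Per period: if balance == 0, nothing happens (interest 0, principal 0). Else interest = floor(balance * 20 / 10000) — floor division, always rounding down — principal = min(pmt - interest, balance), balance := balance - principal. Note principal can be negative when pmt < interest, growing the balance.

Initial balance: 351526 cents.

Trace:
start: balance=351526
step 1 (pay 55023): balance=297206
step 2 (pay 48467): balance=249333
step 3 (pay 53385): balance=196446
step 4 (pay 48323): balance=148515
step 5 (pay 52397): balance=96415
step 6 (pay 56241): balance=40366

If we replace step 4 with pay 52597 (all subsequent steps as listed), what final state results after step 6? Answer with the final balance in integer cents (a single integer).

(re-executing from step 4 with the substitution; state before step 4: balance=196446)
step 4 (pay 52597): balance=144241
step 5 (pay 52397): balance=92132
step 6 (pay 56241): balance=36075

36075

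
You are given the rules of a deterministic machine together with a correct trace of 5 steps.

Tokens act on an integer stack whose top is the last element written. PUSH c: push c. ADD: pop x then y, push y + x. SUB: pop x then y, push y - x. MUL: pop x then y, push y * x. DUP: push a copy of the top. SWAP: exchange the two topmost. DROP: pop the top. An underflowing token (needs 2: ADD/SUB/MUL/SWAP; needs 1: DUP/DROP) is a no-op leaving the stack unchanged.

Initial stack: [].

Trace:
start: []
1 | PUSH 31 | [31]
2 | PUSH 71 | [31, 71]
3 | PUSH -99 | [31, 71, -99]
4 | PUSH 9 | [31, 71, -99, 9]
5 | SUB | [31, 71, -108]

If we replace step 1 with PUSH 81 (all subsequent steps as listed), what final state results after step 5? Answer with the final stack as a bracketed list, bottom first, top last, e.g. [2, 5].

(re-executing from step 1 with the substitution; state before step 1: [])
1 | PUSH 81 | [81]
2 | PUSH 71 | [81, 71]
3 | PUSH -99 | [81, 71, -99]
4 | PUSH 9 | [81, 71, -99, 9]
5 | SUB | [81, 71, -108]

[81, 71, -108]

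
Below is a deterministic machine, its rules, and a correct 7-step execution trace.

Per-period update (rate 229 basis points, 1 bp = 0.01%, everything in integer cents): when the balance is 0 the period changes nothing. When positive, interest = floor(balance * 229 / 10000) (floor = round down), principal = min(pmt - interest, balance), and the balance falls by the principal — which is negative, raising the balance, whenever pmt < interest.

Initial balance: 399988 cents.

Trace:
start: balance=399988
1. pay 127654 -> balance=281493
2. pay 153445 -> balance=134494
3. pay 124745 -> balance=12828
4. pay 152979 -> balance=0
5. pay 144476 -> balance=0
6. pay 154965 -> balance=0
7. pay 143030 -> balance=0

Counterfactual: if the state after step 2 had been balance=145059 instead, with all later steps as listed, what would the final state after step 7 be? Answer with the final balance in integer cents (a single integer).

state after step 2 := balance=145059
3. pay 124745 -> balance=23635
4. pay 152979 -> balance=0
5. pay 144476 -> balance=0
6. pay 154965 -> balance=0
7. pay 143030 -> balance=0

0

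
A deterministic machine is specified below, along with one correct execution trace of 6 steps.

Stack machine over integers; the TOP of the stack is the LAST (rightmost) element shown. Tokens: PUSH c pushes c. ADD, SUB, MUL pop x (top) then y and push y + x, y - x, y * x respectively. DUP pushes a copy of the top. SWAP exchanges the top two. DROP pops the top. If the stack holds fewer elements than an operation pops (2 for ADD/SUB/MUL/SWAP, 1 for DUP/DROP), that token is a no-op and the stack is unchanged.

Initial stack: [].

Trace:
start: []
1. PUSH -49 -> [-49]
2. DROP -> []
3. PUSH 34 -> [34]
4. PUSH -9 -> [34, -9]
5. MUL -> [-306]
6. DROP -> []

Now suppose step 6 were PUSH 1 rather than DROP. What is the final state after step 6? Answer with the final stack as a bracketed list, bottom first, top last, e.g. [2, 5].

(re-executing from step 6 with the substitution; state before step 6: [-306])
6. PUSH 1 -> [-306, 1]

[-306, 1]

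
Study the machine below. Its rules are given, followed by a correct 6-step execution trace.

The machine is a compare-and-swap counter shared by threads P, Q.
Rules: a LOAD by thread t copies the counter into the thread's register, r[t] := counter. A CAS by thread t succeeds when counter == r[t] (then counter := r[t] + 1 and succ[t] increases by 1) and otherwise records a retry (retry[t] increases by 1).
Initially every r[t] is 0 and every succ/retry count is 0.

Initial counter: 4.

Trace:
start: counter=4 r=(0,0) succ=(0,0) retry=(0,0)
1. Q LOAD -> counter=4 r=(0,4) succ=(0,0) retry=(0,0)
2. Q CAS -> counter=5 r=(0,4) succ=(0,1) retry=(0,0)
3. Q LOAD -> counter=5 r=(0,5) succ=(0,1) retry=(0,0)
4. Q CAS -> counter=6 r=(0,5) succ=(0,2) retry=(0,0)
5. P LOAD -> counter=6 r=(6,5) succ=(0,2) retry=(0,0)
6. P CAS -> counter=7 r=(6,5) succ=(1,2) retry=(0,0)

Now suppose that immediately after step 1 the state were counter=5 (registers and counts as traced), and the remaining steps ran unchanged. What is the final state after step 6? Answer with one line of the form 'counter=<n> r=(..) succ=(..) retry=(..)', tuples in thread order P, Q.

counter=7 r=(6,5) succ=(1,1) retry=(0,1)

state after step 1 := counter=5 r=(0,4) succ=(0,0) retry=(0,0)
2. Q CAS -> counter=5 r=(0,4) succ=(0,0) retry=(0,1)
3. Q LOAD -> counter=5 r=(0,5) succ=(0,0) retry=(0,1)
4. Q CAS -> counter=6 r=(0,5) succ=(0,1) retry=(0,1)
5. P LOAD -> counter=6 r=(6,5) succ=(0,1) retry=(0,1)
6. P CAS -> counter=7 r=(6,5) succ=(1,1) retry=(0,1)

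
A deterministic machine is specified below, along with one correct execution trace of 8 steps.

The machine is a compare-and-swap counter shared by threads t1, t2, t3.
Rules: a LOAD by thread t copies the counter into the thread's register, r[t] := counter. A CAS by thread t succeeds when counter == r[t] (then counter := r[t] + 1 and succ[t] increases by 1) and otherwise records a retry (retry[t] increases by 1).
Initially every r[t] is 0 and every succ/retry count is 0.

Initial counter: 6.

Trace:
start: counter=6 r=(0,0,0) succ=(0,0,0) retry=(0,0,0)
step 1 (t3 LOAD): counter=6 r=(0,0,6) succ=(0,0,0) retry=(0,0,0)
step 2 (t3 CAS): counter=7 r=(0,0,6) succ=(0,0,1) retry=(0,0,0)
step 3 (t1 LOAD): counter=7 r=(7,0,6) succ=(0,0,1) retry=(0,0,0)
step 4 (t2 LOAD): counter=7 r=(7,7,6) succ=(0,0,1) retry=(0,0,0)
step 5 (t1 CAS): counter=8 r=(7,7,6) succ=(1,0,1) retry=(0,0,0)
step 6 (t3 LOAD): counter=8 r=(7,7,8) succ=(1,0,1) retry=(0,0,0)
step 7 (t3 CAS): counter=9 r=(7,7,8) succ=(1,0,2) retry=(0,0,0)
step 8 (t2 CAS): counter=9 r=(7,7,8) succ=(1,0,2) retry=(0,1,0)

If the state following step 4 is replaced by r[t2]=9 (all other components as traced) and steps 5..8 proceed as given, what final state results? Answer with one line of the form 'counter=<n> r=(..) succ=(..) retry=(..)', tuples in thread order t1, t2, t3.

state after step 4 := counter=7 r=(7,9,6) succ=(0,0,1) retry=(0,0,0)
step 5 (t1 CAS): counter=8 r=(7,9,6) succ=(1,0,1) retry=(0,0,0)
step 6 (t3 LOAD): counter=8 r=(7,9,8) succ=(1,0,1) retry=(0,0,0)
step 7 (t3 CAS): counter=9 r=(7,9,8) succ=(1,0,2) retry=(0,0,0)
step 8 (t2 CAS): counter=10 r=(7,9,8) succ=(1,1,2) retry=(0,0,0)

counter=10 r=(7,9,8) succ=(1,1,2) retry=(0,0,0)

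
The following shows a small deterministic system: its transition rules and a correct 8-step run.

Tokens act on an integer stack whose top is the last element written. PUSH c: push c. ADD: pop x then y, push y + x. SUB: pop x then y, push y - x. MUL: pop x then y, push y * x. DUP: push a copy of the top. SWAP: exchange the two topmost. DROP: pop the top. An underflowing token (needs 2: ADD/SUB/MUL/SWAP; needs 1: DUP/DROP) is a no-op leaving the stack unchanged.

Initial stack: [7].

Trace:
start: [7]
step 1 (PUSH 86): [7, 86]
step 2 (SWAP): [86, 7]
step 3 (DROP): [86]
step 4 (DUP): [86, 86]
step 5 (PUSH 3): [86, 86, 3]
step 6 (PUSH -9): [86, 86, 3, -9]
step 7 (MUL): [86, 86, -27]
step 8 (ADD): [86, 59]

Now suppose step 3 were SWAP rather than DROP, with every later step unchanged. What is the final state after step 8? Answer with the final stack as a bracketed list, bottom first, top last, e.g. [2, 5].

[7, 86, 59]

(re-executing from step 3 with the substitution; state before step 3: [86, 7])
step 3 (SWAP): [7, 86]
step 4 (DUP): [7, 86, 86]
step 5 (PUSH 3): [7, 86, 86, 3]
step 6 (PUSH -9): [7, 86, 86, 3, -9]
step 7 (MUL): [7, 86, 86, -27]
step 8 (ADD): [7, 86, 59]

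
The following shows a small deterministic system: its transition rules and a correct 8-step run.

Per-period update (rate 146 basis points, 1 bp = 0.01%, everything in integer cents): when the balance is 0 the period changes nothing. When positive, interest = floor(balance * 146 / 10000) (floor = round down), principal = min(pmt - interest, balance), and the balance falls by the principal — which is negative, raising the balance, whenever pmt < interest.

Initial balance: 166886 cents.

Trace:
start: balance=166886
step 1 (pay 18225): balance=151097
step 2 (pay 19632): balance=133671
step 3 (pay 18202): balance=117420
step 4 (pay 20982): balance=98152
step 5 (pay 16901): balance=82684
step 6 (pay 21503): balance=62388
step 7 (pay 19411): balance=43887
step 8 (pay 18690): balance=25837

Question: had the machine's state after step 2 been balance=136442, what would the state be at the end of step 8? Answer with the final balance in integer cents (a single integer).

state after step 2 := balance=136442
step 3 (pay 18202): balance=120232
step 4 (pay 20982): balance=101005
step 5 (pay 16901): balance=85578
step 6 (pay 21503): balance=65324
step 7 (pay 19411): balance=46866
step 8 (pay 18690): balance=28860

28860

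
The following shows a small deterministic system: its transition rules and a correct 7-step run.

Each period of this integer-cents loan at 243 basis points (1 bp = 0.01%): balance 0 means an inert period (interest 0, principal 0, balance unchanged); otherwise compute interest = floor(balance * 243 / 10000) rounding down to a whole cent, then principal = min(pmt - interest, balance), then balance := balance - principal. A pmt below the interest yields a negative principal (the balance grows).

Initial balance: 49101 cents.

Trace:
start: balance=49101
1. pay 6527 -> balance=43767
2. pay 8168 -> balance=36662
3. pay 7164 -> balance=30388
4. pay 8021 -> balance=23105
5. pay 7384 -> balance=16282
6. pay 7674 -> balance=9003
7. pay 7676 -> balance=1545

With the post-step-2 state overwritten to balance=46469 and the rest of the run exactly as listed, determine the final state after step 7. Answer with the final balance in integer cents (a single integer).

state after step 2 := balance=46469
3. pay 7164 -> balance=40434
4. pay 8021 -> balance=33395
5. pay 7384 -> balance=26822
6. pay 7674 -> balance=19799
7. pay 7676 -> balance=12604

12604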